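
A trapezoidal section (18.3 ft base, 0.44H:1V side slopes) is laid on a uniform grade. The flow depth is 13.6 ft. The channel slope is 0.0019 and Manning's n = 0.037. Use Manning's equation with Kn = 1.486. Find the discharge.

With bottom width b = 18.3 ft and side slope z = 0.44: A = (b + zy)y = (18.3 + 0.44×13.6)×13.6 = 330.3 ft²; P = b + 2y√(1+z²) = 18.3 + 2×13.6×1.093 = 48.02 ft.
Hydraulic radius R = A/P = 330.3/48.02 = 6.878 ft.
Manning's equation: Q = (1.486/n) A R^(2/3) S^(1/2) = (1.486/0.037) × 330.3 × 6.878^(2/3) × 0.0019^(1/2) = 2090 ft³/s.

Q = 2090 ft³/s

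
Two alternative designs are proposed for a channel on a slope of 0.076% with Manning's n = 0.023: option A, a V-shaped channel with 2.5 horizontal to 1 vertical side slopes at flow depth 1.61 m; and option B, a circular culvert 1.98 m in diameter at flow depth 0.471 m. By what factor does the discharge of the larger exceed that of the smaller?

22.3

Channel A: For a triangular section with side slope z = 2.5: A = zy² = 2.5×1.61² = 6.48 m²; P = 2y√(1+z²) = 2×1.61×2.693 = 8.67 m. Hydraulic radius R = A/P = 6.48/8.67 = 0.7474 m. Q_A = (1/0.023)·6.48·0.7474^(2/3)·√0.00076 = 6.397 m³/s.
Channel B: For a circular section of diameter D = 1.98 m at depth y = 0.471 m, the central angle is θ = 2 arccos(1 − 2y/D) = 2.038 rad. Then A = (D²/8)(θ − sin θ) = 0.5611 m² and P = Dθ/2 = 2.018 m. Hydraulic radius R = A/P = 0.5611/2.018 = 0.2781 m. Q_B = (1/0.023)·0.5611·0.2781^(2/3)·√0.00076 = 0.2866 m³/s.
The larger discharge is 6.397 m³/s and the smaller is 0.2866 m³/s; the ratio is 22.3.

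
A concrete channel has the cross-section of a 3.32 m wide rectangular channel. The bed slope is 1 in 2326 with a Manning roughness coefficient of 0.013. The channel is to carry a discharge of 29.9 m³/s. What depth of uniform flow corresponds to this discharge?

y_n = 4.89 m

Manning's equation rearranged: A R^(2/3) = nQ / (1·√S) = 0.013 × 29.9 / (√0.0004299) = 18.75.
At y = 5.41 m: A R^(2/3) = 21.07 — over.
At y = 3.94 m: A R^(2/3) = 14.51 — short.
At y = 4.89 m: A R^(2/3) = 18.73 — close enough.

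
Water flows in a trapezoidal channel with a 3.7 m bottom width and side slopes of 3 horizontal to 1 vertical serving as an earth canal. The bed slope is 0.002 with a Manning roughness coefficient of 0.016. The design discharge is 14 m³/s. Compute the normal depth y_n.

y_n = 0.989 m

Manning's equation rearranged: A R^(2/3) = nQ / (1·√S) = 0.016 × 14 / (√0.002) = 5.009.
Trying y = 1.13 m: A R^(2/3) = 6.546 — too large.
Trying y = 0.764 m: A R^(2/3) = 3.023 — too small.
Trying y = 0.989 m: A R^(2/3) = 5.01 — ≈ 5.009.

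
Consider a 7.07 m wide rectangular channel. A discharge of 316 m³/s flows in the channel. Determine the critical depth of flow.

For a rectangular channel, critical depth y_c = (q²/g)^(1/3) where q = Q/b = 316/7.07 = 44.7 m²/s.
So y_c = (44.7²/9.81)^(1/3) = 5.88 m.

y_c = 5.88 m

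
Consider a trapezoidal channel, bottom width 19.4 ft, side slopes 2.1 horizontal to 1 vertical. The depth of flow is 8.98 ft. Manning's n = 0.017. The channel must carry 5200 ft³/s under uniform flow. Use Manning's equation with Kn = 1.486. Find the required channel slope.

With bottom width b = 19.4 ft and side slope z = 2.1: A = (b + zy)y = (19.4 + 2.1×8.98)×8.98 = 343.6 ft²; P = b + 2y√(1+z²) = 19.4 + 2×8.98×2.326 = 61.17 ft.
Hydraulic radius R = A/P = 343.6/61.17 = 5.616 ft.
From Manning's equation, S = [nQ / (1.486 A R^(2/3))]² = [0.017 × 5200 / (1.486 × 343.6 × 5.616^(2/3))]² = 0.003.

S = 0.003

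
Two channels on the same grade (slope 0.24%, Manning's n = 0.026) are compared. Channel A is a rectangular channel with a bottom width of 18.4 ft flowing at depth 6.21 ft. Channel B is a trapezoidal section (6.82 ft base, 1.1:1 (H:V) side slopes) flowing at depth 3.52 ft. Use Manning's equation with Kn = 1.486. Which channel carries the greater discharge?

Channel A: Flow area A = b·y = 18.4 × 6.21 = 114.3 ft². Wetted perimeter P = b + 2y = 18.4 + 2×6.21 = 30.82 ft. Hydraulic radius R = A/P = 114.3/30.82 = 3.707 ft. Q_A = (1.486/0.026)·114.3·3.707^(2/3)·√0.0024 = 766.4 ft³/s.
Channel B: With bottom width b = 6.82 ft and side slope z = 1.1: A = (b + zy)y = (6.82 + 1.1×3.52)×3.52 = 37.64 ft²; P = b + 2y√(1+z²) = 6.82 + 2×3.52×1.487 = 17.29 ft. Hydraulic radius R = A/P = 37.64/17.29 = 2.177 ft. Q_B = (1.486/0.026)·37.64·2.177^(2/3)·√0.0024 = 177 ft³/s.
Q_A = 766.4 ft³/s vs Q_B = 177 ft³/s, so channel A carries more.

channel A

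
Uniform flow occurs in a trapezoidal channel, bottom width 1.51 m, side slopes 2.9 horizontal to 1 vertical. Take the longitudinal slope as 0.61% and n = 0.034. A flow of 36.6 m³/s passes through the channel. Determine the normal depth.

y_n = 2.04 m

Manning's equation rearranged: A R^(2/3) = nQ / (1·√S) = 0.034 × 36.6 / (√0.0061) = 15.93.
Try y = 1.51 m: A R^(2/3) = 7.824 — low.
Try y = 2.42 m: A R^(2/3) = 24.1 — high.
Try y = 2.04 m: A R^(2/3) = 15.95 — ≈ 15.93.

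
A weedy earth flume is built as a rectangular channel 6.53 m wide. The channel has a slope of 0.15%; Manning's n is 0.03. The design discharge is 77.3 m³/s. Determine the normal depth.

y_n = 5.65 m

Manning's equation rearranged: A R^(2/3) = nQ / (1·√S) = 0.03 × 77.3 / (√0.0015) = 59.88.
Trying y = 6.31 m: A R^(2/3) = 68.67 — over.
Trying y = 4.52 m: A R^(2/3) = 45.21 — short.
Trying y = 5.65 m: A R^(2/3) = 59.91 — ≈ 59.88.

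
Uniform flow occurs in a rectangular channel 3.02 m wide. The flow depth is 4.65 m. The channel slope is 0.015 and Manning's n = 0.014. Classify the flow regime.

Flow area A = b·y = 3.02 × 4.65 = 14.04 m². Wetted perimeter P = b + 2y = 3.02 + 2×4.65 = 12.32 m.
Hydraulic radius R = A/P = 14.04/12.32 = 1.14 m.
V = (1/n) R^(2/3) √S = (1/0.014) × 1.14^(2/3) × √0.015 = 9.546 m/s. Hydraulic depth D_h = A/T = 14.04/3.02 = 4.65 m.
Froude number Fr = V/√(g·D_h) = 9.546/√(9.81×4.65) = 1.41, which is greater than 1, so the flow is supercritical.

supercritical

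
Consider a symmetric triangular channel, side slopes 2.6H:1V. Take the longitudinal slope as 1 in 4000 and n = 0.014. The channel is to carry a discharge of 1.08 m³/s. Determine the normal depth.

Manning's equation rearranged: A R^(2/3) = nQ / (1·√S) = 0.014 × 1.08 / (√0.00025) = 0.9563.
At y = 0.747 m: A R^(2/3) = 0.7186 — short.
At y = 0.831 m: A R^(2/3) = 0.9548 — ≈ 0.9563.

y_n = 0.831 m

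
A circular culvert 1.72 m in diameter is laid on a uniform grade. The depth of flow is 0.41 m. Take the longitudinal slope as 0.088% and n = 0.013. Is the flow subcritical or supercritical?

For a circular section of diameter D = 1.72 m at depth y = 0.41 m, the central angle is θ = 2 arccos(1 − 2y/D) = 2.04 rad. Then A = (D²/8)(θ − sin θ) = 0.4247 m² and P = Dθ/2 = 1.755 m.
Hydraulic radius R = A/P = 0.4247/1.755 = 0.242 m.
V = (1/n) R^(2/3) √S = (1/0.013) × 0.242^(2/3) × √0.00088 = 0.8863 m/s. Hydraulic depth D_h = A/T = 0.4247/1.466 = 0.2897 m.
Froude number Fr = V/√(g·D_h) = 0.8863/√(9.81×0.2897) = 0.526, which is less than 1, so the flow is subcritical.

subcritical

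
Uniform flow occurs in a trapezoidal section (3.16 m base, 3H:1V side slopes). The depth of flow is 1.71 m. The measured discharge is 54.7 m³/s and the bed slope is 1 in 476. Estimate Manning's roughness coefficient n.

With bottom width b = 3.16 m and side slope z = 3: A = (b + zy)y = (3.16 + 3×1.71)×1.71 = 14.18 m²; P = b + 2y√(1+z²) = 3.16 + 2×1.71×3.162 = 13.97 m.
Hydraulic radius R = A/P = 14.18/13.97 = 1.014 m.
Rearranging Manning's equation: n = (1/Q) A R^(2/3) S^(1/2) = (1/54.7) × 14.18 × 1.014^(2/3) × √0.002101 = 0.012.

n = 0.012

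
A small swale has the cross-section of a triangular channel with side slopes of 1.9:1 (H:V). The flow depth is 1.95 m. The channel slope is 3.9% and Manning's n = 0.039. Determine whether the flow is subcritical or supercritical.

supercritical

For a triangular section with side slope z = 1.9: A = zy² = 1.9×1.95² = 7.225 m²; P = 2y√(1+z²) = 2×1.95×2.147 = 8.374 m.
Hydraulic radius R = A/P = 7.225/8.374 = 0.8628 m.
V = (1/n) R^(2/3) √S = (1/0.039) × 0.8628^(2/3) × √0.039 = 4.589 m/s. Hydraulic depth D_h = A/T = 7.225/7.41 = 0.975 m.
Froude number Fr = V/√(g·D_h) = 4.589/√(9.81×0.975) = 1.48, which is greater than 1, so the flow is supercritical.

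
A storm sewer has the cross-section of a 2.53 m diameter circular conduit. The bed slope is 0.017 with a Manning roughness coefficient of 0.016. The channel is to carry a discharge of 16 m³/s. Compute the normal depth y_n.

y_n = 1.31 m

Manning's equation rearranged: A R^(2/3) = nQ / (1·√S) = 0.016 × 16 / (√0.017) = 1.963.
Trying y = 0.909 m: A R^(2/3) = 1.023 — low.
Trying y = 1.57 m: A R^(2/3) = 2.619 — high.
Trying y = 1.31 m: A R^(2/3) = 1.964 — ≈ 1.963.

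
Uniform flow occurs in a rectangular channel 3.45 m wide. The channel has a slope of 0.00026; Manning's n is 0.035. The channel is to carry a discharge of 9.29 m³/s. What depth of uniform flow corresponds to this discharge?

y_n = 4.96 m

Manning's equation rearranged: A R^(2/3) = nQ / (1·√S) = 0.035 × 9.29 / (√0.00026) = 20.16.
At y = 6 m: A R^(2/3) = 25.16 — too large.
At y = 4.12 m: A R^(2/3) = 16.19 — too small.
At y = 4.96 m: A R^(2/3) = 20.17 — matches.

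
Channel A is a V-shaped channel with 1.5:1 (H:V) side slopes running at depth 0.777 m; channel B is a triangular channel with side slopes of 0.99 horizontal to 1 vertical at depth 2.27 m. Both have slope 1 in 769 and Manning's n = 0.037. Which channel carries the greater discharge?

Channel A: For a triangular section with side slope z = 1.5: A = zy² = 1.5×0.777² = 0.9056 m²; P = 2y√(1+z²) = 2×0.777×1.803 = 2.802 m. Hydraulic radius R = A/P = 0.9056/2.802 = 0.3233 m. Q_A = (1/0.037)·0.9056·0.3233^(2/3)·√0.0013 = 0.4157 m³/s.
Channel B: For a triangular section with side slope z = 0.99: A = zy² = 0.99×2.27² = 5.101 m²; P = 2y√(1+z²) = 2×2.27×1.407 = 6.389 m. Hydraulic radius R = A/P = 5.101/6.389 = 0.7985 m. Q_B = (1/0.037)·5.101·0.7985^(2/3)·√0.0013 = 4.279 m³/s.
Q_A = 0.4157 m³/s vs Q_B = 4.279 m³/s, so channel B carries more.

channel B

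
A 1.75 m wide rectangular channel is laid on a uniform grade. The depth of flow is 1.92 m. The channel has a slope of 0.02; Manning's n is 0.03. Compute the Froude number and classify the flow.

Flow area A = b·y = 1.75 × 1.92 = 3.36 m². Wetted perimeter P = b + 2y = 1.75 + 2×1.92 = 5.59 m.
Hydraulic radius R = A/P = 3.36/5.59 = 0.6011 m.
V = (1/n) R^(2/3) √S = (1/0.03) × 0.6011^(2/3) × √0.02 = 3.357 m/s. Hydraulic depth D_h = A/T = 3.36/1.75 = 1.92 m.
Froude number Fr = V/√(g·D_h) = 3.357/√(9.81×1.92) = 0.774, which is less than 1, so the flow is subcritical.

subcritical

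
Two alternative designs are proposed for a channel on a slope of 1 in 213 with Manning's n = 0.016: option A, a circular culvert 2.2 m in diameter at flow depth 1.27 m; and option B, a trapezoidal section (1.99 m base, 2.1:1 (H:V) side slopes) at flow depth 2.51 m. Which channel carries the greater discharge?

channel B

Channel A: For a circular section of diameter D = 2.2 m at depth y = 1.27 m, the central angle is θ = 2 arccos(1 − 2y/D) = 3.452 rad. Then A = (D²/8)(θ − sin θ) = 2.273 m² and P = Dθ/2 = 3.797 m. Hydraulic radius R = A/P = 2.273/3.797 = 0.5987 m. Q_A = (1/0.016)·2.273·0.5987^(2/3)·√0.004695 = 6.915 m³/s.
Channel B: With bottom width b = 1.99 m and side slope z = 2.1: A = (b + zy)y = (1.99 + 2.1×2.51)×2.51 = 18.23 m²; P = b + 2y√(1+z²) = 1.99 + 2×2.51×2.326 = 13.67 m. Hydraulic radius R = A/P = 18.23/13.67 = 1.334 m. Q_B = (1/0.016)·18.23·1.334^(2/3)·√0.004695 = 94.56 m³/s.
Q_A = 6.915 m³/s vs Q_B = 94.56 m³/s, so channel B carries more.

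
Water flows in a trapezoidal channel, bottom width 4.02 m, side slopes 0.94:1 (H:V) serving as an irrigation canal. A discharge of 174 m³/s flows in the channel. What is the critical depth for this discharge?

At critical depth, Q² T / (g A³) = 1, i.e. A³/T = Q²/g = 174²/9.81 = 3086.
Try y = 5.25 m: A³/T = 7481 — over.
Try y = 4.18 m: A³/T = 3088 — matches.

y_c = 4.18 m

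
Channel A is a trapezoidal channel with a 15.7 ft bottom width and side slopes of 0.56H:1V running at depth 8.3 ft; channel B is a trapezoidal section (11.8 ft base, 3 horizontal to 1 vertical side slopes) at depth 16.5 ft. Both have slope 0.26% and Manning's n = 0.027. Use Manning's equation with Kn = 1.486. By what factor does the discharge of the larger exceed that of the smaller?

8.83

Channel A: With bottom width b = 15.7 ft and side slope z = 0.56: A = (b + zy)y = (15.7 + 0.56×8.3)×8.3 = 168.9 ft²; P = b + 2y√(1+z²) = 15.7 + 2×8.3×1.146 = 34.73 ft. Hydraulic radius R = A/P = 168.9/34.73 = 4.864 ft. Q_A = (1.486/0.027)·168.9·4.864^(2/3)·√0.0026 = 1361 ft³/s.
Channel B: With bottom width b = 11.8 ft and side slope z = 3: A = (b + zy)y = (11.8 + 3×16.5)×16.5 = 1011 ft²; P = b + 2y√(1+z²) = 11.8 + 2×16.5×3.162 = 116.2 ft. Hydraulic radius R = A/P = 1011/116.2 = 8.708 ft. Q_B = (1.486/0.027)·1011·8.708^(2/3)·√0.0026 = 12010 ft³/s.
The larger discharge is 12010 ft³/s and the smaller is 1361 ft³/s; the ratio is 8.83.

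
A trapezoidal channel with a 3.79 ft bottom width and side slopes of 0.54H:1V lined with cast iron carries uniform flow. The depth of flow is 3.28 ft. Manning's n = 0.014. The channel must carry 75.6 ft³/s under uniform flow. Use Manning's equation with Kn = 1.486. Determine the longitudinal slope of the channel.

S = 0.0008

With bottom width b = 3.79 ft and side slope z = 0.54: A = (b + zy)y = (3.79 + 0.54×3.28)×3.28 = 18.24 ft²; P = b + 2y√(1+z²) = 3.79 + 2×3.28×1.136 = 11.25 ft.
Hydraulic radius R = A/P = 18.24/11.25 = 1.622 ft.
From Manning's equation, S = [nQ / (1.486 A R^(2/3))]² = [0.014 × 75.6 / (1.486 × 18.24 × 1.622^(2/3))]² = 0.0008.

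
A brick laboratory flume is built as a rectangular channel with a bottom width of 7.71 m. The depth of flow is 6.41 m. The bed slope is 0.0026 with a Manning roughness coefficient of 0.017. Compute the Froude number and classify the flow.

subcritical

Flow area A = b·y = 7.71 × 6.41 = 49.42 m². Wetted perimeter P = b + 2y = 7.71 + 2×6.41 = 20.53 m.
Hydraulic radius R = A/P = 49.42/20.53 = 2.407 m.
V = (1/n) R^(2/3) √S = (1/0.017) × 2.407^(2/3) × √0.0026 = 5.387 m/s. Hydraulic depth D_h = A/T = 49.42/7.71 = 6.41 m.
Froude number Fr = V/√(g·D_h) = 5.387/√(9.81×6.41) = 0.679, which is less than 1, so the flow is subcritical.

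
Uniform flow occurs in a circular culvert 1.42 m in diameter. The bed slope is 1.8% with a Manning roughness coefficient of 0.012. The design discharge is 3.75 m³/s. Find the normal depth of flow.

Manning's equation rearranged: A R^(2/3) = nQ / (1·√S) = 0.012 × 3.75 / (√0.018) = 0.3354.
Trying y = 0.735 m: A R^(2/3) = 0.4208 — over.
Trying y = 0.55 m: A R^(2/3) = 0.2522 — short.
Trying y = 0.644 m: A R^(2/3) = 0.3353 — ≈ 0.3354.

y_n = 0.644 m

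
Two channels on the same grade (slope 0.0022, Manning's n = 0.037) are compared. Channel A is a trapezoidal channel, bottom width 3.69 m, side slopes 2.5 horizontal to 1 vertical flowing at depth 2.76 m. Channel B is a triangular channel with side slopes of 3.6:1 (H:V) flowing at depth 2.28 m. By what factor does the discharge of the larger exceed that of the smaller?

1.99

Channel A: With bottom width b = 3.69 m and side slope z = 2.5: A = (b + zy)y = (3.69 + 2.5×2.76)×2.76 = 29.23 m²; P = b + 2y√(1+z²) = 3.69 + 2×2.76×2.693 = 18.55 m. Hydraulic radius R = A/P = 29.23/18.55 = 1.575 m. Q_A = (1/0.037)·29.23·1.575^(2/3)·√0.0022 = 50.17 m³/s.
Channel B: For a triangular section with side slope z = 3.6: A = zy² = 3.6×2.28² = 18.71 m²; P = 2y√(1+z²) = 2×2.28×3.736 = 17.04 m. Hydraulic radius R = A/P = 18.71/17.04 = 1.098 m. Q_B = (1/0.037)·18.71·1.098^(2/3)·√0.0022 = 25.26 m³/s.
The larger discharge is 50.17 m³/s and the smaller is 25.26 m³/s; the ratio is 1.99.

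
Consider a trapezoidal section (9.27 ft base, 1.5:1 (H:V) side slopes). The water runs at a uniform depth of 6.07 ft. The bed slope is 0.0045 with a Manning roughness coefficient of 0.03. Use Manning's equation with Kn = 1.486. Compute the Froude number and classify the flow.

subcritical

With bottom width b = 9.27 ft and side slope z = 1.5: A = (b + zy)y = (9.27 + 1.5×6.07)×6.07 = 111.5 ft²; P = b + 2y√(1+z²) = 9.27 + 2×6.07×1.803 = 31.16 ft.
Hydraulic radius R = A/P = 111.5/31.16 = 3.58 ft.
V = (1.486/n) R^(2/3) √S = (1.486/0.03) × 3.58^(2/3) × √0.0045 = 7.776 ft/s. Hydraulic depth D_h = A/T = 111.5/27.48 = 4.059 ft.
Froude number Fr = V/√(g·D_h) = 7.776/√(32.2×4.059) = 0.68, which is less than 1, so the flow is subcritical.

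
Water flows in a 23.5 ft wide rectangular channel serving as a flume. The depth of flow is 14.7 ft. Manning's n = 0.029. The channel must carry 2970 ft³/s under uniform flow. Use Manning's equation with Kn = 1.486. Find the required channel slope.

S = 0.00231

Flow area A = b·y = 23.5 × 14.7 = 345.4 ft². Wetted perimeter P = b + 2y = 23.5 + 2×14.7 = 52.9 ft.
Hydraulic radius R = A/P = 345.4/52.9 = 6.53 ft.
From Manning's equation, S = [nQ / (1.486 A R^(2/3))]² = [0.029 × 2970 / (1.486 × 345.4 × 6.53^(2/3))]² = 0.00231.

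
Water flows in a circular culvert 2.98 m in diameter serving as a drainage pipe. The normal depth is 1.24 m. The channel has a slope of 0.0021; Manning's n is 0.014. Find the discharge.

For a circular section of diameter D = 2.98 m at depth y = 1.24 m, the central angle is θ = 2 arccos(1 − 2y/D) = 2.804 rad. Then A = (D²/8)(θ − sin θ) = 2.746 m² and P = Dθ/2 = 4.179 m.
Hydraulic radius R = A/P = 2.746/4.179 = 0.6571 m.
Manning's equation: Q = (1/n) A R^(2/3) S^(1/2) = (1/0.014) × 2.746 × 0.6571^(2/3) × 0.0021^(1/2) = 6.79 m³/s.

Q = 6.79 m³/s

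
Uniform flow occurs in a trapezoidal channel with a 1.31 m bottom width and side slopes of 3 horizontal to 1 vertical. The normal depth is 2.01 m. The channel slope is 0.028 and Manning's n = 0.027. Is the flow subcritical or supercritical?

With bottom width b = 1.31 m and side slope z = 3: A = (b + zy)y = (1.31 + 3×2.01)×2.01 = 14.75 m²; P = b + 2y√(1+z²) = 1.31 + 2×2.01×3.162 = 14.02 m.
Hydraulic radius R = A/P = 14.75/14.02 = 1.052 m.
V = (1/n) R^(2/3) √S = (1/0.027) × 1.052^(2/3) × √0.028 = 6.411 m/s. Hydraulic depth D_h = A/T = 14.75/13.37 = 1.103 m.
Froude number Fr = V/√(g·D_h) = 6.411/√(9.81×1.103) = 1.95, which is greater than 1, so the flow is supercritical.

supercritical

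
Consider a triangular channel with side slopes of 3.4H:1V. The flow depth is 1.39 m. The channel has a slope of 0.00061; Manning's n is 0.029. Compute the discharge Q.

Q = 4.27 m³/s

For a triangular section with side slope z = 3.4: A = zy² = 3.4×1.39² = 6.569 m²; P = 2y√(1+z²) = 2×1.39×3.544 = 9.852 m.
Hydraulic radius R = A/P = 6.569/9.852 = 0.6668 m.
Manning's equation: Q = (1/n) A R^(2/3) S^(1/2) = (1/0.029) × 6.569 × 0.6668^(2/3) × 0.00061^(1/2) = 4.27 m³/s.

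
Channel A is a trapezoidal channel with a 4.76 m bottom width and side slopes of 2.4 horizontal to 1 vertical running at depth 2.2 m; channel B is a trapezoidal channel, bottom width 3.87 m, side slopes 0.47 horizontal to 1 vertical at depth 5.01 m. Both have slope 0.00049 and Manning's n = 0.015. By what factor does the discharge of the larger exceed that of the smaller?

1.88

Channel A: With bottom width b = 4.76 m and side slope z = 2.4: A = (b + zy)y = (4.76 + 2.4×2.2)×2.2 = 22.09 m²; P = b + 2y√(1+z²) = 4.76 + 2×2.2×2.6 = 16.2 m. Hydraulic radius R = A/P = 22.09/16.2 = 1.363 m. Q_A = (1/0.015)·22.09·1.363^(2/3)·√0.00049 = 40.08 m³/s.
Channel B: With bottom width b = 3.87 m and side slope z = 0.47: A = (b + zy)y = (3.87 + 0.47×5.01)×5.01 = 31.19 m²; P = b + 2y√(1+z²) = 3.87 + 2×5.01×1.105 = 14.94 m. Hydraulic radius R = A/P = 31.19/14.94 = 2.087 m. Q_B = (1/0.015)·31.19·2.087^(2/3)·√0.00049 = 75.16 m³/s.
The larger discharge is 75.16 m³/s and the smaller is 40.08 m³/s; the ratio is 1.88.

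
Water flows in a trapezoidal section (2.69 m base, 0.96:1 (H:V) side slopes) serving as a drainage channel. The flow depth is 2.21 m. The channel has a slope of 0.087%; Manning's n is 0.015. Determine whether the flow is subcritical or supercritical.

With bottom width b = 2.69 m and side slope z = 0.96: A = (b + zy)y = (2.69 + 0.96×2.21)×2.21 = 10.63 m²; P = b + 2y√(1+z²) = 2.69 + 2×2.21×1.386 = 8.817 m.
Hydraulic radius R = A/P = 10.63/8.817 = 1.206 m.
V = (1/n) R^(2/3) √S = (1/0.015) × 1.206^(2/3) × √0.00087 = 2.228 m/s. Hydraulic depth D_h = A/T = 10.63/6.933 = 1.534 m.
Froude number Fr = V/√(g·D_h) = 2.228/√(9.81×1.534) = 0.574, which is less than 1, so the flow is subcritical.

subcritical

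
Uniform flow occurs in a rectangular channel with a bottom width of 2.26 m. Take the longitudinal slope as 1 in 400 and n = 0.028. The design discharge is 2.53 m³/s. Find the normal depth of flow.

y_n = 0.968 m

Manning's equation rearranged: A R^(2/3) = nQ / (1·√S) = 0.028 × 2.53 / (√0.0025) = 1.417.
Try y = 0.823 m: A R^(2/3) = 1.134 — too small.
Try y = 1.16 m: A R^(2/3) = 1.807 — too large.
Try y = 0.968 m: A R^(2/3) = 1.417 — ≈ 1.417.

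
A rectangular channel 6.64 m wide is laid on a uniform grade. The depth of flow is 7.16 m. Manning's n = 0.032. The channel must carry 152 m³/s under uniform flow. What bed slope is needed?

S = 0.00351

Flow area A = b·y = 6.64 × 7.16 = 47.54 m². Wetted perimeter P = b + 2y = 6.64 + 2×7.16 = 20.96 m.
Hydraulic radius R = A/P = 47.54/20.96 = 2.268 m.
From Manning's equation, S = [nQ / (1 A R^(2/3))]² = [0.032 × 152 / (1 × 47.54 × 2.268^(2/3))]² = 0.00351.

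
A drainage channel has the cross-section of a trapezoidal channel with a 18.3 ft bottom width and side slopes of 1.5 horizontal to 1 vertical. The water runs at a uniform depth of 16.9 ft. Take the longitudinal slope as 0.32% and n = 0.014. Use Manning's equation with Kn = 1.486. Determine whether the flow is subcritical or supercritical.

supercritical

With bottom width b = 18.3 ft and side slope z = 1.5: A = (b + zy)y = (18.3 + 1.5×16.9)×16.9 = 737.7 ft²; P = b + 2y√(1+z²) = 18.3 + 2×16.9×1.803 = 79.23 ft.
Hydraulic radius R = A/P = 737.7/79.23 = 9.31 ft.
V = (1.486/n) R^(2/3) √S = (1.486/0.014) × 9.31^(2/3) × √0.0032 = 26.57 ft/s. Hydraulic depth D_h = A/T = 737.7/69 = 10.69 ft.
Froude number Fr = V/√(g·D_h) = 26.57/√(32.2×10.69) = 1.43, which is greater than 1, so the flow is supercritical.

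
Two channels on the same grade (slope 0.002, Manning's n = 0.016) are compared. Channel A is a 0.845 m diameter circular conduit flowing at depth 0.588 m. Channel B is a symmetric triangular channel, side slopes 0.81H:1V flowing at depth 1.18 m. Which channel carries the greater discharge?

channel B

Channel A: For a circular section of diameter D = 0.845 m at depth y = 0.588 m, the central angle is θ = 2 arccos(1 − 2y/D) = 3.947 rad. Then A = (D²/8)(θ − sin θ) = 0.4166 m² and P = Dθ/2 = 1.667 m. Hydraulic radius R = A/P = 0.4166/1.667 = 0.2498 m. Q_A = (1/0.016)·0.4166·0.2498^(2/3)·√0.002 = 0.4619 m³/s.
Channel B: For a triangular section with side slope z = 0.81: A = zy² = 0.81×1.18² = 1.128 m²; P = 2y√(1+z²) = 2×1.18×1.287 = 3.037 m. Hydraulic radius R = A/P = 1.128/3.037 = 0.3714 m. Q_B = (1/0.016)·1.128·0.3714^(2/3)·√0.002 = 1.629 m³/s.
Q_A = 0.4619 m³/s vs Q_B = 1.629 m³/s, so channel B carries more.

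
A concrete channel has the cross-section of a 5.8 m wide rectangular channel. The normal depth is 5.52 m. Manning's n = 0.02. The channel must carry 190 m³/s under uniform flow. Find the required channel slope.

Flow area A = b·y = 5.8 × 5.52 = 32.02 m². Wetted perimeter P = b + 2y = 5.8 + 2×5.52 = 16.84 m.
Hydraulic radius R = A/P = 32.02/16.84 = 1.901 m.
From Manning's equation, S = [nQ / (1 A R^(2/3))]² = [0.02 × 190 / (1 × 32.02 × 1.901^(2/3))]² = 0.00598.

S = 0.00598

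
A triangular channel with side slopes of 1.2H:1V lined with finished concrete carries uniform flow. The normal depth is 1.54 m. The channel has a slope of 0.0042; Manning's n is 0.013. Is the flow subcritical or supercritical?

supercritical

For a triangular section with side slope z = 1.2: A = zy² = 1.2×1.54² = 2.846 m²; P = 2y√(1+z²) = 2×1.54×1.562 = 4.811 m.
Hydraulic radius R = A/P = 2.846/4.811 = 0.5915 m.
V = (1/n) R^(2/3) √S = (1/0.013) × 0.5915^(2/3) × √0.0042 = 3.513 m/s. Hydraulic depth D_h = A/T = 2.846/3.696 = 0.77 m.
Froude number Fr = V/√(g·D_h) = 3.513/√(9.81×0.77) = 1.28, which is greater than 1, so the flow is supercritical.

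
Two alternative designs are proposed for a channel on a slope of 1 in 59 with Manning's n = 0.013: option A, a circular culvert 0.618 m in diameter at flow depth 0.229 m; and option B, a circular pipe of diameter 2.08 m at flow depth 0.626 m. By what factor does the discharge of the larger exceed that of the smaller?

17.1

Channel A: For a circular section of diameter D = 0.618 m at depth y = 0.229 m, the central angle is θ = 2 arccos(1 − 2y/D) = 2.618 rad. Then A = (D²/8)(θ − sin θ) = 0.1011 m² and P = Dθ/2 = 0.8089 m. Hydraulic radius R = A/P = 0.1011/0.8089 = 0.125 m. Q_A = (1/0.013)·0.1011·0.125^(2/3)·√0.01695 = 0.2531 m³/s.
Channel B: For a circular section of diameter D = 2.08 m at depth y = 0.626 m, the central angle is θ = 2 arccos(1 − 2y/D) = 2.323 rad. Then A = (D²/8)(θ − sin θ) = 0.8612 m² and P = Dθ/2 = 2.416 m. Hydraulic radius R = A/P = 0.8612/2.416 = 0.3565 m. Q_B = (1/0.013)·0.8612·0.3565^(2/3)·√0.01695 = 4.336 m³/s.
The larger discharge is 4.336 m³/s and the smaller is 0.2531 m³/s; the ratio is 17.1.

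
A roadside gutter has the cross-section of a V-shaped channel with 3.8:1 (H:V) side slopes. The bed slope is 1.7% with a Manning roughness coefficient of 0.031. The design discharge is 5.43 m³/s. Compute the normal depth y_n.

y_n = 0.8 m

Manning's equation rearranged: A R^(2/3) = nQ / (1·√S) = 0.031 × 5.43 / (√0.017) = 1.291.
At y = 0.607 m: A R^(2/3) = 0.6184 — low.
At y = 0.865 m: A R^(2/3) = 1.59 — high.
At y = 0.8 m: A R^(2/3) = 1.291 — close enough.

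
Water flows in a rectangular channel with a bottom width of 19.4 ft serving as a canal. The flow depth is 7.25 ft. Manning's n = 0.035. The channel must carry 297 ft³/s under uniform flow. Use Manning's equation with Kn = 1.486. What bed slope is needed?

S = 0.000371

Flow area A = b·y = 19.4 × 7.25 = 140.6 ft². Wetted perimeter P = b + 2y = 19.4 + 2×7.25 = 33.9 ft.
Hydraulic radius R = A/P = 140.6/33.9 = 4.149 ft.
From Manning's equation, S = [nQ / (1.486 A R^(2/3))]² = [0.035 × 297 / (1.486 × 140.6 × 4.149^(2/3))]² = 0.000371.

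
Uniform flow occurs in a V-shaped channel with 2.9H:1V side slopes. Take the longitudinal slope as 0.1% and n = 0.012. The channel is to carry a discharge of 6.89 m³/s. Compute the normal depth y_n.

Manning's equation rearranged: A R^(2/3) = nQ / (1·√S) = 0.012 × 6.89 / (√0.001) = 2.615.
Try y = 1.35 m: A R^(2/3) = 3.917 — over.
Try y = 0.898 m: A R^(2/3) = 1.321 — short.
Try y = 1.16 m: A R^(2/3) = 2.614 — matches.

y_n = 1.16 m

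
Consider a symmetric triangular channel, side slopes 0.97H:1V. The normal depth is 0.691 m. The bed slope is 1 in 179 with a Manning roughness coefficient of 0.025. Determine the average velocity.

V = 1.16 m/s

For a triangular section with side slope z = 0.97: A = zy² = 0.97×0.691² = 0.4632 m²; P = 2y√(1+z²) = 2×0.691×1.393 = 1.925 m.
Hydraulic radius R = A/P = 0.4632/1.925 = 0.2406 m.
From Manning's equation, V = (1/n) R^(2/3) S^(1/2) = (1/0.025) × 0.2406^(2/3) × 0.005587^(1/2) = 1.16 m/s.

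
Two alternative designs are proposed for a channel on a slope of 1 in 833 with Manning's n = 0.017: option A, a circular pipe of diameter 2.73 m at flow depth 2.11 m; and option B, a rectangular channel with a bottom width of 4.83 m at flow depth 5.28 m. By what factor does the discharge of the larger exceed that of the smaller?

Channel A: For a circular section of diameter D = 2.73 m at depth y = 2.11 m, the central angle is θ = 2 arccos(1 − 2y/D) = 4.296 rad. Then A = (D²/8)(θ − sin θ) = 4.855 m² and P = Dθ/2 = 5.864 m. Hydraulic radius R = A/P = 4.855/5.864 = 0.8278 m. Q_A = (1/0.017)·4.855·0.8278^(2/3)·√0.0012 = 8.723 m³/s.
Channel B: Flow area A = b·y = 4.83 × 5.28 = 25.5 m². Wetted perimeter P = b + 2y = 4.83 + 2×5.28 = 15.39 m. Hydraulic radius R = A/P = 25.5/15.39 = 1.657 m. Q_B = (1/0.017)·25.5·1.657^(2/3)·√0.0012 = 72.78 m³/s.
The larger discharge is 72.78 m³/s and the smaller is 8.723 m³/s; the ratio is 8.34.

8.34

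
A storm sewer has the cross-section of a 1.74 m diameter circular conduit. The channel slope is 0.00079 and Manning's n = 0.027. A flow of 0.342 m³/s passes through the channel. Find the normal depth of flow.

y_n = 0.581 m

Manning's equation rearranged: A R^(2/3) = nQ / (1·√S) = 0.027 × 0.342 / (√0.00079) = 0.3285.
Trying y = 0.465 m: A R^(2/3) = 0.2133 — short.
Trying y = 0.64 m: A R^(2/3) = 0.394 — over.
Trying y = 0.581 m: A R^(2/3) = 0.3283 — ≈ 0.3285.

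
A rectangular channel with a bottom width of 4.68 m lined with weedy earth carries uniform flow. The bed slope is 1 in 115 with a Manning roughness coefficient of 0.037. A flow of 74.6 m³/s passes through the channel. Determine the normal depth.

y_n = 4.7 m

Manning's equation rearranged: A R^(2/3) = nQ / (1·√S) = 0.037 × 74.6 / (√0.008696) = 29.6.
At y = 3.24 m: A R^(2/3) = 18.6 — low.
At y = 4.7 m: A R^(2/3) = 29.61 — close enough.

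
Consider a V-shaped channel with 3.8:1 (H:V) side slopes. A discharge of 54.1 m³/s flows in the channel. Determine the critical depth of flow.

y_c = 2.1 m

At critical depth, Q² T / (g A³) = 1, i.e. A³/T = Q²/g = 54.1²/9.81 = 298.3.
Try y = 1.69 m: A³/T = 99.53 — low.
Try y = 2.27 m: A³/T = 435.2 — high.
Try y = 2.1 m: A³/T = 294.9 — matches.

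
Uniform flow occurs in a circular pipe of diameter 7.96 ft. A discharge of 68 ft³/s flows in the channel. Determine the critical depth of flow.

At critical depth, Q² T / (g A³) = 1, i.e. A³/T = Q²/g = 68²/32.2 = 143.6.
Try y = 2.34 ft: A³/T = 250.8 — over.
Try y = 1.79 ft: A³/T = 88.36 — short.
Try y = 2.03 ft: A³/T = 144.4 — close enough.

y_c = 2.03 ft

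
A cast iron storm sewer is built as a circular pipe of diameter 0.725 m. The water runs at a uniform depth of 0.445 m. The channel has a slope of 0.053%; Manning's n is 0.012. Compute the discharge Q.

Q = 0.176 m³/s

For a circular section of diameter D = 0.725 m at depth y = 0.445 m, the central angle is θ = 2 arccos(1 − 2y/D) = 3.601 rad. Then A = (D²/8)(θ − sin θ) = 0.2657 m² and P = Dθ/2 = 1.305 m.
Hydraulic radius R = A/P = 0.2657/1.305 = 0.2036 m.
Manning's equation: Q = (1/n) A R^(2/3) S^(1/2) = (1/0.012) × 0.2657 × 0.2036^(2/3) × 0.00053^(1/2) = 0.176 m³/s.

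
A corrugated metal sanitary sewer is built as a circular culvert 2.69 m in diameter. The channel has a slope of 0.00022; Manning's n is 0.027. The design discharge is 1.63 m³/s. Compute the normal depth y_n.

Manning's equation rearranged: A R^(2/3) = nQ / (1·√S) = 0.027 × 1.63 / (√0.00022) = 2.967.
Try y = 1.84 m: A R^(2/3) = 3.542 — too large.
Try y = 1.29 m: A R^(2/3) = 2.031 — too small.
Try y = 1.63 m: A R^(2/3) = 2.975 — ≈ 2.967.

y_n = 1.63 m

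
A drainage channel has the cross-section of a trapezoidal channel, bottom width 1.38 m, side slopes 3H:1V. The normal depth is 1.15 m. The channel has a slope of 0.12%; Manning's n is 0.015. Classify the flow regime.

subcritical

With bottom width b = 1.38 m and side slope z = 3: A = (b + zy)y = (1.38 + 3×1.15)×1.15 = 5.554 m²; P = b + 2y√(1+z²) = 1.38 + 2×1.15×3.162 = 8.653 m.
Hydraulic radius R = A/P = 5.554/8.653 = 0.6419 m.
V = (1/n) R^(2/3) √S = (1/0.015) × 0.6419^(2/3) × √0.0012 = 1.718 m/s. Hydraulic depth D_h = A/T = 5.554/8.28 = 0.6708 m.
Froude number Fr = V/√(g·D_h) = 1.718/√(9.81×0.6708) = 0.67, which is less than 1, so the flow is subcritical.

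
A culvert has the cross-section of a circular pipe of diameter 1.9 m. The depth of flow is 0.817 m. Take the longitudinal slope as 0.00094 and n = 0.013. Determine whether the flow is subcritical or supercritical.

subcritical

For a circular section of diameter D = 1.9 m at depth y = 0.817 m, the central angle is θ = 2 arccos(1 − 2y/D) = 2.861 rad. Then A = (D²/8)(θ − sin θ) = 1.166 m² and P = Dθ/2 = 2.718 m.
Hydraulic radius R = A/P = 1.166/2.718 = 0.429 m.
V = (1/n) R^(2/3) √S = (1/0.013) × 0.429^(2/3) × √0.00094 = 1.341 m/s. Hydraulic depth D_h = A/T = 1.166/1.881 = 0.6197 m.
Froude number Fr = V/√(g·D_h) = 1.341/√(9.81×0.6197) = 0.544, which is less than 1, so the flow is subcritical.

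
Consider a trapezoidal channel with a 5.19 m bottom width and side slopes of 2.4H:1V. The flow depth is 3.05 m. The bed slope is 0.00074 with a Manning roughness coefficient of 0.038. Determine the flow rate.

Q = 40.6 m³/s

With bottom width b = 5.19 m and side slope z = 2.4: A = (b + zy)y = (5.19 + 2.4×3.05)×3.05 = 38.16 m²; P = b + 2y√(1+z²) = 5.19 + 2×3.05×2.6 = 21.05 m.
Hydraulic radius R = A/P = 38.16/21.05 = 1.813 m.
Manning's equation: Q = (1/n) A R^(2/3) S^(1/2) = (1/0.038) × 38.16 × 1.813^(2/3) × 0.00074^(1/2) = 40.6 m³/s.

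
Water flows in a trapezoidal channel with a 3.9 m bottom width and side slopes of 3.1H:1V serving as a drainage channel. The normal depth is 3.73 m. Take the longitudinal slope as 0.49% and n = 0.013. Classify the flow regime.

With bottom width b = 3.9 m and side slope z = 3.1: A = (b + zy)y = (3.9 + 3.1×3.73)×3.73 = 57.68 m²; P = b + 2y√(1+z²) = 3.9 + 2×3.73×3.257 = 28.2 m.
Hydraulic radius R = A/P = 57.68/28.2 = 2.045 m.
V = (1/n) R^(2/3) √S = (1/0.013) × 2.045^(2/3) × √0.0049 = 8.676 m/s. Hydraulic depth D_h = A/T = 57.68/27.03 = 2.134 m.
Froude number Fr = V/√(g·D_h) = 8.676/√(9.81×2.134) = 1.9, which is greater than 1, so the flow is supercritical.

supercritical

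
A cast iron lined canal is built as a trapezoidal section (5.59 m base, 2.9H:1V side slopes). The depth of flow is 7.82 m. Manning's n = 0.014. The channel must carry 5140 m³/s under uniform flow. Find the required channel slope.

S = 0.016

With bottom width b = 5.59 m and side slope z = 2.9: A = (b + zy)y = (5.59 + 2.9×7.82)×7.82 = 221.1 m²; P = b + 2y√(1+z²) = 5.59 + 2×7.82×3.068 = 53.57 m.
Hydraulic radius R = A/P = 221.1/53.57 = 4.127 m.
From Manning's equation, S = [nQ / (1 A R^(2/3))]² = [0.014 × 5140 / (1 × 221.1 × 4.127^(2/3))]² = 0.016.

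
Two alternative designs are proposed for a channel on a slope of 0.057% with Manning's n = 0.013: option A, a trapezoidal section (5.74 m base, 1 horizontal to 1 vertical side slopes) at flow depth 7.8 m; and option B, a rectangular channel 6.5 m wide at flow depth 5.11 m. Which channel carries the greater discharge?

Channel A: With bottom width b = 5.74 m and side slope z = 1: A = (b + zy)y = (5.74 + 1×7.8)×7.8 = 105.6 m²; P = b + 2y√(1+z²) = 5.74 + 2×7.8×1.414 = 27.8 m. Hydraulic radius R = A/P = 105.6/27.8 = 3.799 m. Q_A = (1/0.013)·105.6·3.799^(2/3)·√0.00057 = 472.2 m³/s.
Channel B: Flow area A = b·y = 6.5 × 5.11 = 33.22 m². Wetted perimeter P = b + 2y = 6.5 + 2×5.11 = 16.72 m. Hydraulic radius R = A/P = 33.22/16.72 = 1.987 m. Q_B = (1/0.013)·33.22·1.987^(2/3)·√0.00057 = 96.4 m³/s.
Q_A = 472.2 m³/s vs Q_B = 96.4 m³/s, so channel A carries more.

channel A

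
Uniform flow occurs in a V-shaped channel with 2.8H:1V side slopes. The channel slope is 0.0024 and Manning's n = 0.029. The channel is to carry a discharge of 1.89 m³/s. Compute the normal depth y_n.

y_n = 0.856 m

Manning's equation rearranged: A R^(2/3) = nQ / (1·√S) = 0.029 × 1.89 / (√0.0024) = 1.119.
Trying y = 1.05 m: A R^(2/3) = 1.93 — high.
Trying y = 0.856 m: A R^(2/3) = 1.119 — ≈ 1.119.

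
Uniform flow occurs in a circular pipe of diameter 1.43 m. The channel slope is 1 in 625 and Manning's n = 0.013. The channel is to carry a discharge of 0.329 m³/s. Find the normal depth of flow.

y_n = 0.351 m

Manning's equation rearranged: A R^(2/3) = nQ / (1·√S) = 0.013 × 0.329 / (√0.0016) = 0.1069.
Trying y = 0.434 m: A R^(2/3) = 0.162 — high.
Trying y = 0.295 m: A R^(2/3) = 0.07543 — low.
Trying y = 0.351 m: A R^(2/3) = 0.1069 — close enough.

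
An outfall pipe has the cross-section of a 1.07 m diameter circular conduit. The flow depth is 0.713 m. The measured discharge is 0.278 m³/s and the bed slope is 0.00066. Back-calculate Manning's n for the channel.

n = 0.027

For a circular section of diameter D = 1.07 m at depth y = 0.713 m, the central angle is θ = 2 arccos(1 − 2y/D) = 3.82 rad. Then A = (D²/8)(θ − sin θ) = 0.6365 m² and P = Dθ/2 = 2.044 m.
Hydraulic radius R = A/P = 0.6365/2.044 = 0.3114 m.
Rearranging Manning's equation: n = (1/Q) A R^(2/3) S^(1/2) = (1/0.278) × 0.6365 × 0.3114^(2/3) × √0.00066 = 0.027.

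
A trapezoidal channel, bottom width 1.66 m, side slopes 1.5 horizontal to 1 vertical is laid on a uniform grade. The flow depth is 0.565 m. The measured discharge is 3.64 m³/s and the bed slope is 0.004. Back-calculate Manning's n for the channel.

n = 0.013

With bottom width b = 1.66 m and side slope z = 1.5: A = (b + zy)y = (1.66 + 1.5×0.565)×0.565 = 1.417 m²; P = b + 2y√(1+z²) = 1.66 + 2×0.565×1.803 = 3.697 m.
Hydraulic radius R = A/P = 1.417/3.697 = 0.3832 m.
Rearranging Manning's equation: n = (1/Q) A R^(2/3) S^(1/2) = (1/3.64) × 1.417 × 0.3832^(2/3) × √0.004 = 0.013.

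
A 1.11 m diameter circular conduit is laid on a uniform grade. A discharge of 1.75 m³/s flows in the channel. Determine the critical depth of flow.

At critical depth, Q² T / (g A³) = 1, i.e. A³/T = Q²/g = 1.75²/9.81 = 0.3122.
Try y = 0.878 m: A³/T = 0.613 — over.
Try y = 0.542 m: A³/T = 0.09321 — short.
Try y = 0.743 m: A³/T = 0.3125 — close enough.

y_c = 0.743 m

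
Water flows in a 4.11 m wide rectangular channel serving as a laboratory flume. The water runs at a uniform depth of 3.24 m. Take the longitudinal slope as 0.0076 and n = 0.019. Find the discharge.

Q = 71.2 m³/s

Flow area A = b·y = 4.11 × 3.24 = 13.32 m². Wetted perimeter P = b + 2y = 4.11 + 2×3.24 = 10.59 m.
Hydraulic radius R = A/P = 13.32/10.59 = 1.257 m.
Manning's equation: Q = (1/n) A R^(2/3) S^(1/2) = (1/0.019) × 13.32 × 1.257^(2/3) × 0.0076^(1/2) = 71.2 m³/s.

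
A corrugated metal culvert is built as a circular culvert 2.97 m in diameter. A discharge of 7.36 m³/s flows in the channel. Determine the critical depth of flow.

y_c = 1.16 m

At critical depth, Q² T / (g A³) = 1, i.e. A³/T = Q²/g = 7.36²/9.81 = 5.522.
Try y = 0.994 m: A³/T = 2.996 — low.
Try y = 1.27 m: A³/T = 7.693 — high.
Try y = 1.16 m: A³/T = 5.434 — close enough.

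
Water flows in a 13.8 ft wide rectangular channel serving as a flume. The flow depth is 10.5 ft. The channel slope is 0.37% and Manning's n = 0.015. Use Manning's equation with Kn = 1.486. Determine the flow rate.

Q = 2260 ft³/s

Flow area A = b·y = 13.8 × 10.5 = 144.9 ft². Wetted perimeter P = b + 2y = 13.8 + 2×10.5 = 34.8 ft.
Hydraulic radius R = A/P = 144.9/34.8 = 4.164 ft.
Manning's equation: Q = (1.486/n) A R^(2/3) S^(1/2) = (1.486/0.015) × 144.9 × 4.164^(2/3) × 0.0037^(1/2) = 2260 ft³/s.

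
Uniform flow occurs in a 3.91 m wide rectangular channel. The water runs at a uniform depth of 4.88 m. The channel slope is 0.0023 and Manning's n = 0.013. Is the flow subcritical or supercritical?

subcritical

Flow area A = b·y = 3.91 × 4.88 = 19.08 m². Wetted perimeter P = b + 2y = 3.91 + 2×4.88 = 13.67 m.
Hydraulic radius R = A/P = 19.08/13.67 = 1.396 m.
V = (1/n) R^(2/3) √S = (1/0.013) × 1.396^(2/3) × √0.0023 = 4.608 m/s. Hydraulic depth D_h = A/T = 19.08/3.91 = 4.88 m.
Froude number Fr = V/√(g·D_h) = 4.608/√(9.81×4.88) = 0.666, which is less than 1, so the flow is subcritical.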